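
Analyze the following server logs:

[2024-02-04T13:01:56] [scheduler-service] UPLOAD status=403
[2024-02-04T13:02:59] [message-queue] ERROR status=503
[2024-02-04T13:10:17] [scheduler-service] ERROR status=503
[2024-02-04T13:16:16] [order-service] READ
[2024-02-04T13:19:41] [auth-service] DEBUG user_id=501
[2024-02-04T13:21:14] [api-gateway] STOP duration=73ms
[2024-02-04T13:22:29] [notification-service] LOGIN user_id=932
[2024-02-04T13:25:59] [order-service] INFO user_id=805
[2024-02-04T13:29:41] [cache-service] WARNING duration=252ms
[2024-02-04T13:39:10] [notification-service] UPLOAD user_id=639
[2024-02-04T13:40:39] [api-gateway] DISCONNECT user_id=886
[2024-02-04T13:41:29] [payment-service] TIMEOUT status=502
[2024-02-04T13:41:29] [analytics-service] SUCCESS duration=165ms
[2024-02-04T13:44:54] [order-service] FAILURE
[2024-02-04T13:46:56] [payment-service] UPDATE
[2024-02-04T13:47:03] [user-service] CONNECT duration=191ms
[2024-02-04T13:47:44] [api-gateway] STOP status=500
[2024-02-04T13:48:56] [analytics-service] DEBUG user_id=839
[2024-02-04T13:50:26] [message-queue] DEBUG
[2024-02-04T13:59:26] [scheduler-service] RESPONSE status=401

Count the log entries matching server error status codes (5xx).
4

To find matching entries:

1. Pattern to match: server error status codes (5xx)
2. Scan each log entry for the pattern
3. Count matches: 4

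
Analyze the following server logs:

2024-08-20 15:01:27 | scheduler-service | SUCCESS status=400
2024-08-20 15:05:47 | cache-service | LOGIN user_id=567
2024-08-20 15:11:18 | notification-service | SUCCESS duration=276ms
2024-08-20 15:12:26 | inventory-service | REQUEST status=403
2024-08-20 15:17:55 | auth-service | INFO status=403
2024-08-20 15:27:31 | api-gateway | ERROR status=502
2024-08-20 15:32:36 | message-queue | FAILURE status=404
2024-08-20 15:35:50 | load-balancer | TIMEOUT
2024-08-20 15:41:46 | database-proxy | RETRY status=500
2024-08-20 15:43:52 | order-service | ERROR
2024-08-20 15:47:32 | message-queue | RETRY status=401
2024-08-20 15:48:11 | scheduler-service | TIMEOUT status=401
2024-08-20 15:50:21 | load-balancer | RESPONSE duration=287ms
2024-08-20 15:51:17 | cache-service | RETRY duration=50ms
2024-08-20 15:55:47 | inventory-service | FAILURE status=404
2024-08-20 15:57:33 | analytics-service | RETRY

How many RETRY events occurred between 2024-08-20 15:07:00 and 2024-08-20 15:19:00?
0

To count events in the time window:

1. Window boundaries: 2024-08-20 15:07:00 to 2024-08-20 15:19:00
2. Filter for RETRY events within this window
3. Count matching events: 0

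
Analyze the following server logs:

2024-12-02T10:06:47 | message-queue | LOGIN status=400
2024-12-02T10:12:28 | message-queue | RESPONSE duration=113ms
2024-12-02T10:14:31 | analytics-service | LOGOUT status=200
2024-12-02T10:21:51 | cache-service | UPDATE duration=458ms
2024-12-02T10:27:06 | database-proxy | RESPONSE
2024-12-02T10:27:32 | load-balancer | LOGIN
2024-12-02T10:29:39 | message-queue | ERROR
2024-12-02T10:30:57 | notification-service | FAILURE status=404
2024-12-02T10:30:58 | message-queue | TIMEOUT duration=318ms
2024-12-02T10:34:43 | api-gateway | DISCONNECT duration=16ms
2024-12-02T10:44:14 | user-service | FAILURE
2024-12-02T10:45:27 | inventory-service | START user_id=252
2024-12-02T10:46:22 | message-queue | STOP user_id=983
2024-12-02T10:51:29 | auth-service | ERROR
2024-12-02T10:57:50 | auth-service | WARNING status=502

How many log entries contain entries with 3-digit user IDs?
2

To find matching entries:

1. Pattern to match: entries with 3-digit user IDs
2. Scan each log entry for the pattern
3. Count matches: 2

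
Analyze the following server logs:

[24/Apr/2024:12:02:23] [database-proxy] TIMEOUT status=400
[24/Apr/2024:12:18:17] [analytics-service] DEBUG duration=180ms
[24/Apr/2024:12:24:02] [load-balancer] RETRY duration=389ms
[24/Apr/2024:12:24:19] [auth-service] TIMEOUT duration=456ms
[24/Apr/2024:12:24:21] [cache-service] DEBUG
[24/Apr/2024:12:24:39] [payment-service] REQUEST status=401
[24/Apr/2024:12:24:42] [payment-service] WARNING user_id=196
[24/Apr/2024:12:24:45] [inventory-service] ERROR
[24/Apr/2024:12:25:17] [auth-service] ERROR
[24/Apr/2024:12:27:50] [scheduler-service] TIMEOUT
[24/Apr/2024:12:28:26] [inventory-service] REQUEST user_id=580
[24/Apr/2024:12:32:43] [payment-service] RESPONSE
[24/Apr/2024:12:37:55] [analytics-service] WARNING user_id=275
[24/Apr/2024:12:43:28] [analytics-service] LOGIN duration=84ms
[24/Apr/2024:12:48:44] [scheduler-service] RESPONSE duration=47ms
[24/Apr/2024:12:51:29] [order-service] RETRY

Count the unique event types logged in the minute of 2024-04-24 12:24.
6

To count unique event types:

1. Filter events in the minute starting at 2024-04-24 12:24
2. Extract event types from matching entries
3. Count unique types: 6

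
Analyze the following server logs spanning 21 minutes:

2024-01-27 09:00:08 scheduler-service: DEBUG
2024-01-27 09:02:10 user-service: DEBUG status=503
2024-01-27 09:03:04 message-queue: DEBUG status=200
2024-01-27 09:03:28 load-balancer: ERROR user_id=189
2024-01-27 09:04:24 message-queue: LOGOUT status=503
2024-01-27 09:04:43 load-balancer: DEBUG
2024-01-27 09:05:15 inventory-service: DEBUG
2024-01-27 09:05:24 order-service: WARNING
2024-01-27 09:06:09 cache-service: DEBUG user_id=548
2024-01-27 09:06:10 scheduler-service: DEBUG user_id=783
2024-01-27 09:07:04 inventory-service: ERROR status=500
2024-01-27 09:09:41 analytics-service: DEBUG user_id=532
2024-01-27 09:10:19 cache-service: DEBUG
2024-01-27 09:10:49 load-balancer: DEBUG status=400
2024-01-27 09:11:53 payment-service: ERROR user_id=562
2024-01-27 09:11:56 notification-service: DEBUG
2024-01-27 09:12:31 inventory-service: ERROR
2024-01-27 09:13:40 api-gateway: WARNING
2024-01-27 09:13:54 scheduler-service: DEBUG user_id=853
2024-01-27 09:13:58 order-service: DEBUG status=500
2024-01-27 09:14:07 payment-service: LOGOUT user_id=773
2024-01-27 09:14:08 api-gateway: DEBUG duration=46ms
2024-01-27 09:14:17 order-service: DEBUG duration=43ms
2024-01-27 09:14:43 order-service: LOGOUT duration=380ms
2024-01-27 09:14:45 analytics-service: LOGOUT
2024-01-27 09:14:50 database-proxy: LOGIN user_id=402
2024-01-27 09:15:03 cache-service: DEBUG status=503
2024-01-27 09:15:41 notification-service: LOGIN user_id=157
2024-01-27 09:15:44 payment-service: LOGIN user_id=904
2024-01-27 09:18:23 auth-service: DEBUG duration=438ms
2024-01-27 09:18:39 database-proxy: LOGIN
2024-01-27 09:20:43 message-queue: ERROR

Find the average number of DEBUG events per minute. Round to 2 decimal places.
0.81

To calculate the rate:

1. Count total DEBUG events: 17
2. Total time period: 21 minutes
3. Rate = 17 / 21 = 0.81 events per minute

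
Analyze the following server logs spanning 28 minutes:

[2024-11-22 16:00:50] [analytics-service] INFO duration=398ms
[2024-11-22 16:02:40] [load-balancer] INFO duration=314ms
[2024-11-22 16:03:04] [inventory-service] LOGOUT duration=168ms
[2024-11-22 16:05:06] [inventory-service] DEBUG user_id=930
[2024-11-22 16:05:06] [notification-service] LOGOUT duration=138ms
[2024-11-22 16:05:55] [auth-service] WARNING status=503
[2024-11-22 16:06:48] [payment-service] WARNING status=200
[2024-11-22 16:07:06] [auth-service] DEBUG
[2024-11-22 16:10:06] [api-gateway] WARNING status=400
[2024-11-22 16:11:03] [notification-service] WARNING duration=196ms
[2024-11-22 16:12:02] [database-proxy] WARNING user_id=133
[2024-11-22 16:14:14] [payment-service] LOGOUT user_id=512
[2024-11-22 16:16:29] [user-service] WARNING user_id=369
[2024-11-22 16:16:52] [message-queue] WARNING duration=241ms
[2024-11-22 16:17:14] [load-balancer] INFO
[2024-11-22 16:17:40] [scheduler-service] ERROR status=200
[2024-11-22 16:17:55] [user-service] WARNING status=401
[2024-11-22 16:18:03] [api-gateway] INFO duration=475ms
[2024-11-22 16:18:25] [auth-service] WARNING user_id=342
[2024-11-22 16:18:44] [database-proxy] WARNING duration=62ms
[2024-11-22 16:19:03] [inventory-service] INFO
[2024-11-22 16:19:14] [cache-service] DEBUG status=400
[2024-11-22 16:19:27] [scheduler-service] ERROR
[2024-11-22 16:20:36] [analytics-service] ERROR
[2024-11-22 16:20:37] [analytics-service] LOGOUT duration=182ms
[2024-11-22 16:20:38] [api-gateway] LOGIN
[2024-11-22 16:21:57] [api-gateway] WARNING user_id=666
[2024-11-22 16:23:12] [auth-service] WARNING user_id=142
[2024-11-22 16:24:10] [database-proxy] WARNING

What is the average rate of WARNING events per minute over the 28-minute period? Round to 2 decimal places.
0.46

To calculate the rate:

1. Count total WARNING events: 13
2. Total time period: 28 minutes
3. Rate = 13 / 28 = 0.46 events per minute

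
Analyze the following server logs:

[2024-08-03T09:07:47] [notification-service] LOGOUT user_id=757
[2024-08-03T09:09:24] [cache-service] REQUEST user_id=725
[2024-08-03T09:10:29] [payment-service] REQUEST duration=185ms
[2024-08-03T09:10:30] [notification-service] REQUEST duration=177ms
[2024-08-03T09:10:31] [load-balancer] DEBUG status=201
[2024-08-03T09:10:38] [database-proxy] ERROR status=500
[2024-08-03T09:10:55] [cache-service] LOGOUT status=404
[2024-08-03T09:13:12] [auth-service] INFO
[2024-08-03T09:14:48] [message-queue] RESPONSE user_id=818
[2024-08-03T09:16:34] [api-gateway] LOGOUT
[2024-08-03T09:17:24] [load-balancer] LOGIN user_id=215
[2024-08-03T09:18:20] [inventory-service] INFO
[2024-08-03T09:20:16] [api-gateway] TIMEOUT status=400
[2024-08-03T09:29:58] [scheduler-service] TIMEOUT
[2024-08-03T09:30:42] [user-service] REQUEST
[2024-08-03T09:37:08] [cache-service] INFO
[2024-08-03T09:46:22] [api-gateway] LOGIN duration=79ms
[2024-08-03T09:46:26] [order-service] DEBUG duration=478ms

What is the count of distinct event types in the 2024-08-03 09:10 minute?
4

To count unique event types:

1. Filter events in the minute starting at 2024-08-03 09:10
2. Extract event types from matching entries
3. Count unique types: 4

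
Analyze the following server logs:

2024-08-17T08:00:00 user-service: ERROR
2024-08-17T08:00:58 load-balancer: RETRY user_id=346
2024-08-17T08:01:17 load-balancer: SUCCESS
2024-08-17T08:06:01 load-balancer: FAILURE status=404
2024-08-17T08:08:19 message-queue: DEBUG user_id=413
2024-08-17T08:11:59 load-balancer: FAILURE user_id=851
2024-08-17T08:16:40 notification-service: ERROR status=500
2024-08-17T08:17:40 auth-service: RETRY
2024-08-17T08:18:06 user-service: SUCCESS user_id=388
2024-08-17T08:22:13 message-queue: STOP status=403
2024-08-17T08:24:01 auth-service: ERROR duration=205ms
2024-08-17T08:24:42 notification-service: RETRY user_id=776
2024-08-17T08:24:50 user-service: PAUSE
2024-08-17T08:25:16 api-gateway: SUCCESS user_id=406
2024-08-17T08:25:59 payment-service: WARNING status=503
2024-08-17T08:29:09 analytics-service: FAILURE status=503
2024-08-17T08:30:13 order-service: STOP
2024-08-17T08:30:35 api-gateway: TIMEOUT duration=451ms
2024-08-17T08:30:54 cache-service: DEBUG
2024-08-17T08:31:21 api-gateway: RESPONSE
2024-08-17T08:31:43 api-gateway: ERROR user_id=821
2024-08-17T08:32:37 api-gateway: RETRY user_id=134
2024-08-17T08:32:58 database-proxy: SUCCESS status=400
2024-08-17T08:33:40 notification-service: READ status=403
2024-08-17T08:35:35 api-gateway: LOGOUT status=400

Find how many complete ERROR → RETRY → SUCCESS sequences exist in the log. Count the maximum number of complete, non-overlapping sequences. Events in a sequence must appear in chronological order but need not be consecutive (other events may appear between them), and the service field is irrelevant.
4

To count sequences:

1. Look for pattern: ERROR → RETRY → SUCCESS
2. Greedily scan the log in chronological order, matching each sequence element in turn (ignoring service)
3. Each time the full pattern completes, increment the count and restart matching from the next event
4. Complete non-overlapping sequences found: 4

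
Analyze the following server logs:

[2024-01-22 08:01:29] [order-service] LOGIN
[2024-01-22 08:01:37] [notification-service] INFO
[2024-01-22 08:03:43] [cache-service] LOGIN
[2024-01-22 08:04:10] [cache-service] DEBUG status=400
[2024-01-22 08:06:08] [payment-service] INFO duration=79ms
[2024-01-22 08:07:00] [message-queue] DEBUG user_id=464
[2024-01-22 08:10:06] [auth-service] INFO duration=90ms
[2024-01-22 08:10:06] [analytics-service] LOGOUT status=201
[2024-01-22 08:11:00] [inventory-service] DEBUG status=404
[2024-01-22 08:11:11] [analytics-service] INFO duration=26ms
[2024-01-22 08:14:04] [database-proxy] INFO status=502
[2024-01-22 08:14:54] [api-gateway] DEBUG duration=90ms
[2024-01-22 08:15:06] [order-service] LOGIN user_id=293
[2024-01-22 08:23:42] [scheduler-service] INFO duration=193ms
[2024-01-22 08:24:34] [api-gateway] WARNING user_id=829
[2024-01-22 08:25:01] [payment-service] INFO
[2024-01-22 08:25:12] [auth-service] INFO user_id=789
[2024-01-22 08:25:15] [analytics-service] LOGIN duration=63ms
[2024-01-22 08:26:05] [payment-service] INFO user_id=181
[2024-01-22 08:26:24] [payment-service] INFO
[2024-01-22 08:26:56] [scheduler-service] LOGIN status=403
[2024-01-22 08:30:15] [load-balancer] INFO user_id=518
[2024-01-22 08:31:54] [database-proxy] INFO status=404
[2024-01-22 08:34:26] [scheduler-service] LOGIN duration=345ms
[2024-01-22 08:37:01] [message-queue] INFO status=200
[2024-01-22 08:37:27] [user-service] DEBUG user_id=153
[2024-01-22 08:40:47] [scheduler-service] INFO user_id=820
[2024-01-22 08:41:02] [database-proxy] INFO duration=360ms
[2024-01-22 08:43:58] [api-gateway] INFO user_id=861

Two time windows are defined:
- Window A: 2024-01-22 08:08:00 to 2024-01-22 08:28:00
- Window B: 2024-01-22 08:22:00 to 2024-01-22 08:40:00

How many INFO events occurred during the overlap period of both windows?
5

To find overlap events:

1. Window A: 2024-01-22 08:08:00 to 2024-01-22 08:28:00
2. Window B: 2024-01-22 08:22:00 to 2024-01-22 08:40:00
3. Overlap period: 2024-01-22 08:22:00 to 2024-01-22 08:28:00
4. Count INFO events in overlap: 5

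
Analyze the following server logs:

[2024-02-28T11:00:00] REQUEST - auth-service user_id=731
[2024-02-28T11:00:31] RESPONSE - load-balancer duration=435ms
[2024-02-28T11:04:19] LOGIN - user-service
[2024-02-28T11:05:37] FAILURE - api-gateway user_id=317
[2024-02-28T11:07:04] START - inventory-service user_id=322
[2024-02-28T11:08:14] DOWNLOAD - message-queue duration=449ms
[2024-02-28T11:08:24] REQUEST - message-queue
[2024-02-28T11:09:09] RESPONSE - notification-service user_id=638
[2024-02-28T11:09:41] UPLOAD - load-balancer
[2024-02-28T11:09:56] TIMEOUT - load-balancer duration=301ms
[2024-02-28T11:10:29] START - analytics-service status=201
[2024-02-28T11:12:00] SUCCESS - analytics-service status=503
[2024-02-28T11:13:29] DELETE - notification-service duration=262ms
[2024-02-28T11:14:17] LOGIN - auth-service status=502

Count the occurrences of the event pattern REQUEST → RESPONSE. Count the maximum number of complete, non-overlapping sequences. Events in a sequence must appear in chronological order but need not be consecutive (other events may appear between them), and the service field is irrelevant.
2

To count sequences:

1. Look for pattern: REQUEST → RESPONSE
2. Greedily scan the log in chronological order, matching each sequence element in turn (ignoring service)
3. Each time the full pattern completes, increment the count and restart matching from the next event
4. Complete non-overlapping sequences found: 2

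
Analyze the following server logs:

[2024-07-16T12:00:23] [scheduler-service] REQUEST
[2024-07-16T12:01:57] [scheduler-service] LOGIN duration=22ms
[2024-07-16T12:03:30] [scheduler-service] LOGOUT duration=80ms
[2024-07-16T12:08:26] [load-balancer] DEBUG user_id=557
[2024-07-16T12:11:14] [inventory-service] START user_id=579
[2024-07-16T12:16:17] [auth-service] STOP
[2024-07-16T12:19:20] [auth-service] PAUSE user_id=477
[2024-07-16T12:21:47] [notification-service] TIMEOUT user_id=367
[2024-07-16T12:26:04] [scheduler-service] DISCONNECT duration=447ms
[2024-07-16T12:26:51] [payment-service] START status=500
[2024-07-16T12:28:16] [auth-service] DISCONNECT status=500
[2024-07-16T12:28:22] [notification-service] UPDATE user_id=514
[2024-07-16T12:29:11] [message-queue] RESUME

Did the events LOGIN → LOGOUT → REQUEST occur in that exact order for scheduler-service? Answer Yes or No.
No

To verify sequence order:

1. Find all events in sequence LOGIN → LOGOUT → REQUEST for scheduler-service
2. Extract their timestamps
3. Check if timestamps are in ascending order
4. Result: No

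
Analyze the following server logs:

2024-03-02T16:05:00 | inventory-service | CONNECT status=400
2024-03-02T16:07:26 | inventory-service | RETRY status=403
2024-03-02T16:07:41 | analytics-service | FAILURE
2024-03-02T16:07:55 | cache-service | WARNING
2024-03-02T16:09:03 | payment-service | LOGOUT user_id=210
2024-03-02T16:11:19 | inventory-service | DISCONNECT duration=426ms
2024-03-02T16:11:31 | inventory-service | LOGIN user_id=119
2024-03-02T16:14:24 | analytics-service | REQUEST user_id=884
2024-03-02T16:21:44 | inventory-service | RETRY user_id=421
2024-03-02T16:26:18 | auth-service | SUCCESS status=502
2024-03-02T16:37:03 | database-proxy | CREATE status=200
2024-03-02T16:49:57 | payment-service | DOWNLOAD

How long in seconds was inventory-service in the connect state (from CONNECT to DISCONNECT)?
379

To calculate state duration:

1. Find CONNECT event for inventory-service: 2024-03-02T16:05:00
2. Find DISCONNECT event for inventory-service: 2024-03-02T16:11:19
3. Calculate duration: 2024-03-02T16:11:19 - 2024-03-02T16:05:00 = 379 seconds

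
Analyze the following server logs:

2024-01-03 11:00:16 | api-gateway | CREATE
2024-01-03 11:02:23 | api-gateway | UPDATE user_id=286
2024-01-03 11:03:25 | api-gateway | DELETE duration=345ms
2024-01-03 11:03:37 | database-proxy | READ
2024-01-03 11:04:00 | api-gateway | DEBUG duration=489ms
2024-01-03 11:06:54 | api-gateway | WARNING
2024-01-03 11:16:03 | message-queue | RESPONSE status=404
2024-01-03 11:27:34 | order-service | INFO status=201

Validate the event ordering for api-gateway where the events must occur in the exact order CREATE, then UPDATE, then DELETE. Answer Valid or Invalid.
Valid

To validate ordering:

1. Required order: CREATE → UPDATE → DELETE
2. Rule: the events must occur in the exact order CREATE, then UPDATE, then DELETE
3. Check actual order of events for api-gateway
4. Result: Valid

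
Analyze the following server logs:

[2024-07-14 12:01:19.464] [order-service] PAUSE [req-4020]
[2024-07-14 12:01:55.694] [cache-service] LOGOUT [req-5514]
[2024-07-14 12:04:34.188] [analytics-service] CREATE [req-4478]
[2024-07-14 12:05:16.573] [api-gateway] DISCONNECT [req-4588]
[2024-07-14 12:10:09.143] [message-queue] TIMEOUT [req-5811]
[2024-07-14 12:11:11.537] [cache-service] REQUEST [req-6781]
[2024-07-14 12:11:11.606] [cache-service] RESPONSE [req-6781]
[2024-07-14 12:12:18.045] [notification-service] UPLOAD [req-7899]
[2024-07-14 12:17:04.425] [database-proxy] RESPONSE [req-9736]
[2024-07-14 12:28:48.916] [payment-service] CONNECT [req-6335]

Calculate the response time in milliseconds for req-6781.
69

To calculate latency:

1. Find REQUEST with id req-6781: 2024-07-14 12:11:11.537
2. Find RESPONSE with id req-6781: 2024-07-14 12:11:11.606
3. Latency: 2024-07-14 12:11:11.606 - 2024-07-14 12:11:11.537 = 69ms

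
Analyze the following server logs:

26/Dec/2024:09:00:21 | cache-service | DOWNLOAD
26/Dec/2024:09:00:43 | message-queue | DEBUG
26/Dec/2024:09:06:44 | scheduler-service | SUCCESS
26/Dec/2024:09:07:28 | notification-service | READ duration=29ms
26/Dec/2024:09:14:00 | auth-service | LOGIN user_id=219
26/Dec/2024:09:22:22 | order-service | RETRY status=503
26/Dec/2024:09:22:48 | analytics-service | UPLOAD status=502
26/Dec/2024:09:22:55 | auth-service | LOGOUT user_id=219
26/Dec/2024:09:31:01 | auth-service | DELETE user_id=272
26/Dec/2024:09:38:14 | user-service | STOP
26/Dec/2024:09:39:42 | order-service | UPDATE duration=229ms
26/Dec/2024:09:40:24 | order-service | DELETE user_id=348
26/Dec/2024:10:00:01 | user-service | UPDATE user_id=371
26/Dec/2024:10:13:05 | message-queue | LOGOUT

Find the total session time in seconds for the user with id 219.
535

To calculate session duration:

1. Find LOGIN event for user_id=219: 26/Dec/2024:09:14:00
2. Find LOGOUT event for user_id=219: 26/Dec/2024:09:22:55
3. Session duration: 26/Dec/2024:09:22:55 - 26/Dec/2024:09:14:00 = 535 seconds (8 minutes)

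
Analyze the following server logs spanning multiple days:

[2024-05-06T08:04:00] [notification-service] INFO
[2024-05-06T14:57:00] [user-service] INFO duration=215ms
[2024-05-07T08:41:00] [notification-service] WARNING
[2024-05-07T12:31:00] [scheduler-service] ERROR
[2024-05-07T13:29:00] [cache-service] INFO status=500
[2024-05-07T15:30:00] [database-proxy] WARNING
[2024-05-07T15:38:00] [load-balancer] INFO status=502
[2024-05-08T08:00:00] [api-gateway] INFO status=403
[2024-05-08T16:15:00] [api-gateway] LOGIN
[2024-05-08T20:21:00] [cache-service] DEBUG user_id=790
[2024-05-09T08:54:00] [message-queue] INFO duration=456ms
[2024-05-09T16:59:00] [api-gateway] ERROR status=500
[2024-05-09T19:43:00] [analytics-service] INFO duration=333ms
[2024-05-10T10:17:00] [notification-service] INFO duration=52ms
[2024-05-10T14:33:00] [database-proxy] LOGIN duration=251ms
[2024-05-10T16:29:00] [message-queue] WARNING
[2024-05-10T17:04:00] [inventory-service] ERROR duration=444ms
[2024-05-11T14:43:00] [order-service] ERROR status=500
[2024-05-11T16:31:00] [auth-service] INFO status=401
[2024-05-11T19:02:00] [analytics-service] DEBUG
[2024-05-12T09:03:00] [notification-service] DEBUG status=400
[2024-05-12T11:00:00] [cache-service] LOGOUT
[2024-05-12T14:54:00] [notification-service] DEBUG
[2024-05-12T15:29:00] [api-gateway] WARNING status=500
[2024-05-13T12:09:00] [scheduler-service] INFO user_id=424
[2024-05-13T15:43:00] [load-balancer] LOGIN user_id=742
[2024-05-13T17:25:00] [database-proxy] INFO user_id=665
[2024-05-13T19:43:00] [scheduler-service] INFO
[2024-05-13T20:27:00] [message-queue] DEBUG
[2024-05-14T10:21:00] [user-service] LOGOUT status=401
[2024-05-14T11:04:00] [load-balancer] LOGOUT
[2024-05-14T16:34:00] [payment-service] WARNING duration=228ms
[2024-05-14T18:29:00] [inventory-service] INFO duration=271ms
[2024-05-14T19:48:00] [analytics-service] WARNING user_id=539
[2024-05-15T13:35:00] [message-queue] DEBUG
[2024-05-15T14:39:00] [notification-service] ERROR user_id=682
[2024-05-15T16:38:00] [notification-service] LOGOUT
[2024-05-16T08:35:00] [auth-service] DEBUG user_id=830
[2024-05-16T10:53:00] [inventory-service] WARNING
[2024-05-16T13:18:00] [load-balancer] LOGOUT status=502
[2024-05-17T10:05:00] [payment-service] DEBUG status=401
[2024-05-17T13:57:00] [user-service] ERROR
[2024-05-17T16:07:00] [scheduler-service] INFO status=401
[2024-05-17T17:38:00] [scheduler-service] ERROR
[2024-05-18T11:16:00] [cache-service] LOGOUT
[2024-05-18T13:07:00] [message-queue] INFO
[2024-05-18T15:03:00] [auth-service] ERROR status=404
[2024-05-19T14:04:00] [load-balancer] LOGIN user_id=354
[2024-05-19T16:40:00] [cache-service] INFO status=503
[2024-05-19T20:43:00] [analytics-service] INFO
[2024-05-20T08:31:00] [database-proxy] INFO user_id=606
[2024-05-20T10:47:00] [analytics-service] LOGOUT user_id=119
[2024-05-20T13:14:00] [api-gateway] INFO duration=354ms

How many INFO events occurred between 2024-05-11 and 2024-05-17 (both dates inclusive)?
6

To filter by date range:

1. Date range: 2024-05-11 through 2024-05-17, both dates inclusive
2. Filter for INFO events whose date falls in this range
3. Count matching events: 6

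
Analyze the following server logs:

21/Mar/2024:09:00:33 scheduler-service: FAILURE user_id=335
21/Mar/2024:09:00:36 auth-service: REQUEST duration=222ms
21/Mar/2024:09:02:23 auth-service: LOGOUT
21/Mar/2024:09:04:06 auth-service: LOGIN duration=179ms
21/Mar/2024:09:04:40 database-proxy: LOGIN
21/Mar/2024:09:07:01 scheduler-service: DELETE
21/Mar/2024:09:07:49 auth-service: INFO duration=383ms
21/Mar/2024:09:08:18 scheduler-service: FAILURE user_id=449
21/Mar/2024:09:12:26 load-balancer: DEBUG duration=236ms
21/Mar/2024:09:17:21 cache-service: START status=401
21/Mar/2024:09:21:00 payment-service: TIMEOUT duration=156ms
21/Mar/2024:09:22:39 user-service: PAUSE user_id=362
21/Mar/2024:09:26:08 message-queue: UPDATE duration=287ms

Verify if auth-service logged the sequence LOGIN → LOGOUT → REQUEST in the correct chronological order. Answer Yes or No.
No

To verify sequence order:

1. Find all events in sequence LOGIN → LOGOUT → REQUEST for auth-service
2. Extract their timestamps
3. Check if timestamps are in ascending order
4. Result: No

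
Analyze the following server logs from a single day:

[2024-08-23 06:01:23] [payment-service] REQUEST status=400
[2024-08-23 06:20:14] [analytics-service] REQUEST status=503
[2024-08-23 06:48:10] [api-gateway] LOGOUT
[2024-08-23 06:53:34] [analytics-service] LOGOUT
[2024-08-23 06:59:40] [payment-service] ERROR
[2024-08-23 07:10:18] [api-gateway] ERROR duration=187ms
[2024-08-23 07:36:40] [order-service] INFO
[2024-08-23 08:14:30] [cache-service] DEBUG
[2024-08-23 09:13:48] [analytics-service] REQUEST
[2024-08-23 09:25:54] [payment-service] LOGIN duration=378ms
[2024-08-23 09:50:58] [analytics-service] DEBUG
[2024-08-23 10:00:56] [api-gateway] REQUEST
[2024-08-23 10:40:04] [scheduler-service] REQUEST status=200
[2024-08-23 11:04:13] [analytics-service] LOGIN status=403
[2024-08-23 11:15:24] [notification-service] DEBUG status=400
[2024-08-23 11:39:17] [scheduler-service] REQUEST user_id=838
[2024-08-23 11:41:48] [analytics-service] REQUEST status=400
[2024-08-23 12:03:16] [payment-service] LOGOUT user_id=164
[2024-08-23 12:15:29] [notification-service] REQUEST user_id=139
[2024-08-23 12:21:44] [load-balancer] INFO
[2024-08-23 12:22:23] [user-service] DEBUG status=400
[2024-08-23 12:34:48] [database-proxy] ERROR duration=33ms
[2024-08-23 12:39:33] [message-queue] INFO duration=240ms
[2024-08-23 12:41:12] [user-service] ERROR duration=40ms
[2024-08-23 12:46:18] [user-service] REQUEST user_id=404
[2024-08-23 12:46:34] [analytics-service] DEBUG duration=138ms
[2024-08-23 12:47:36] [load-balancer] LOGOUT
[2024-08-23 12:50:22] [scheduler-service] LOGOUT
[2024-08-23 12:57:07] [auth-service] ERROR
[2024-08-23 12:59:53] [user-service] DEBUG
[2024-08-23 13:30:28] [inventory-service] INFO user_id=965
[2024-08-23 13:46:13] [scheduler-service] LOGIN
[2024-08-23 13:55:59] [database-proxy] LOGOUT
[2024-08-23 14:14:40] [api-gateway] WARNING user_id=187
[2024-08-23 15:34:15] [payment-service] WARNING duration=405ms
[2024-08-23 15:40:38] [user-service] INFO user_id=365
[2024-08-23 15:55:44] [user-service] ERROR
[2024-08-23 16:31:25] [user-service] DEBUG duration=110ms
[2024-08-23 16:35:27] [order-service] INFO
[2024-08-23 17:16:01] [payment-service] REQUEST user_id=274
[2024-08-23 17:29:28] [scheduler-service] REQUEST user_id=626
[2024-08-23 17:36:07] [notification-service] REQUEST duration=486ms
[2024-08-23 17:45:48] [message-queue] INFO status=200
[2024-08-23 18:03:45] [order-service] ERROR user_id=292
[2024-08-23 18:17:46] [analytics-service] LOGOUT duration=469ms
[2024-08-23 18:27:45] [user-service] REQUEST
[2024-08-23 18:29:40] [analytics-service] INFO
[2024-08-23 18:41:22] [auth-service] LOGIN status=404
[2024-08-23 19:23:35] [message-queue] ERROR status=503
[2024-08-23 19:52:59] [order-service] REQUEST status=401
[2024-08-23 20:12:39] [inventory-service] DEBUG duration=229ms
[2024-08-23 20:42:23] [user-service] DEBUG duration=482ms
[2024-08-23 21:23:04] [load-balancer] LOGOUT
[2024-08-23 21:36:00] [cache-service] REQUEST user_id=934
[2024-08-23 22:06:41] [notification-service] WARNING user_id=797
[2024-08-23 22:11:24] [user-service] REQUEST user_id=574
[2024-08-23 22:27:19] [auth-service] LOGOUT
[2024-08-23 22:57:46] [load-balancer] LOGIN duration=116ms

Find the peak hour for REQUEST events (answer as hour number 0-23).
17

To find the peak hour:

1. Group all REQUEST events by hour
2. Count events in each hour
3. Find hour with maximum count
4. Peak hour: 17 (with 3 events)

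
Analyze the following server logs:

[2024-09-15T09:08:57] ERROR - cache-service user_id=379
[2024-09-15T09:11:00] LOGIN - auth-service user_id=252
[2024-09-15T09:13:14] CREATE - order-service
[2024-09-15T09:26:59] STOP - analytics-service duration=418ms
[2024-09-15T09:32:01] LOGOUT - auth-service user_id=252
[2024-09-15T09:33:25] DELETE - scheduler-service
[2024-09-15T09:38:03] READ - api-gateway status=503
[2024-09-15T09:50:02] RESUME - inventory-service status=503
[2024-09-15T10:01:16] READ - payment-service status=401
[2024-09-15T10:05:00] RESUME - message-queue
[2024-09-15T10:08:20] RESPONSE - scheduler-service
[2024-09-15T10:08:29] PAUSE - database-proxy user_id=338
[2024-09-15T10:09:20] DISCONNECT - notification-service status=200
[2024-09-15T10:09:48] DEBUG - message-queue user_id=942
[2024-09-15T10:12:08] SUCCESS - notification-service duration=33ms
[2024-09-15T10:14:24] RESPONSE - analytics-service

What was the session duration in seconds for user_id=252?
1261

To calculate session duration:

1. Find LOGIN event for user_id=252: 2024-09-15T09:11:00
2. Find LOGOUT event for user_id=252: 2024-09-15T09:32:01
3. Session duration: 2024-09-15T09:32:01 - 2024-09-15T09:11:00 = 1261 seconds (21 minutes)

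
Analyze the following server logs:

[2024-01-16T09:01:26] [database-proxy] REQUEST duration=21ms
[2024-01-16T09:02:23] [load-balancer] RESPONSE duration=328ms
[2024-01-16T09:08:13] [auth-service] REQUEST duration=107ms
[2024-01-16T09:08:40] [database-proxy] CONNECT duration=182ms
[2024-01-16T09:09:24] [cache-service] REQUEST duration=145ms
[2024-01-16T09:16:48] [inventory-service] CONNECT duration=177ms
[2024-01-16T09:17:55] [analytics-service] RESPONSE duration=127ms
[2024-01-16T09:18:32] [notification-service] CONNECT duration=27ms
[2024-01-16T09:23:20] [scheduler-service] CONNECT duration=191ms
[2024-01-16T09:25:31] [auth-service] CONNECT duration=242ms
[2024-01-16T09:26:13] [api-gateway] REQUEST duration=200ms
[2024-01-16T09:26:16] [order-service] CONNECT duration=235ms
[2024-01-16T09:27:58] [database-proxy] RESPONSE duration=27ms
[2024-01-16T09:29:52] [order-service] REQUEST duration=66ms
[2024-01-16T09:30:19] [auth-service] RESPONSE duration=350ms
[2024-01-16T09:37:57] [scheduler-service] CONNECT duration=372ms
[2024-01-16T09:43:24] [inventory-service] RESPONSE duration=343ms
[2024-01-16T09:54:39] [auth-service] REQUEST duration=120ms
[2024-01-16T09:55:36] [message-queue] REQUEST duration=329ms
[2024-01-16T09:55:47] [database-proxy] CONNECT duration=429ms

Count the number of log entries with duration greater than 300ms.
6

To count timeouts:

1. Threshold: 300ms
2. Extract duration from each log entry
3. Count entries where duration > 300
4. Timeout count: 6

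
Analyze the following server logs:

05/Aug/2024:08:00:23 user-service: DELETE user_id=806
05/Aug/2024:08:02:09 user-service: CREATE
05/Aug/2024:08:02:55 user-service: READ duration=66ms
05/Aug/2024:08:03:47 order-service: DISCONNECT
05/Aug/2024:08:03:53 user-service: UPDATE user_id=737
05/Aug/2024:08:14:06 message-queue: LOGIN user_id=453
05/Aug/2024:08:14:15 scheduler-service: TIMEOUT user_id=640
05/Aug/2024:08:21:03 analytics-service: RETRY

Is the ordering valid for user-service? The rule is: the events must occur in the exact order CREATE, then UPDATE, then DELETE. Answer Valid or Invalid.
Invalid

To validate ordering:

1. Required order: CREATE → UPDATE → DELETE
2. Rule: the events must occur in the exact order CREATE, then UPDATE, then DELETE
3. Check actual order of events for user-service
4. Result: Invalid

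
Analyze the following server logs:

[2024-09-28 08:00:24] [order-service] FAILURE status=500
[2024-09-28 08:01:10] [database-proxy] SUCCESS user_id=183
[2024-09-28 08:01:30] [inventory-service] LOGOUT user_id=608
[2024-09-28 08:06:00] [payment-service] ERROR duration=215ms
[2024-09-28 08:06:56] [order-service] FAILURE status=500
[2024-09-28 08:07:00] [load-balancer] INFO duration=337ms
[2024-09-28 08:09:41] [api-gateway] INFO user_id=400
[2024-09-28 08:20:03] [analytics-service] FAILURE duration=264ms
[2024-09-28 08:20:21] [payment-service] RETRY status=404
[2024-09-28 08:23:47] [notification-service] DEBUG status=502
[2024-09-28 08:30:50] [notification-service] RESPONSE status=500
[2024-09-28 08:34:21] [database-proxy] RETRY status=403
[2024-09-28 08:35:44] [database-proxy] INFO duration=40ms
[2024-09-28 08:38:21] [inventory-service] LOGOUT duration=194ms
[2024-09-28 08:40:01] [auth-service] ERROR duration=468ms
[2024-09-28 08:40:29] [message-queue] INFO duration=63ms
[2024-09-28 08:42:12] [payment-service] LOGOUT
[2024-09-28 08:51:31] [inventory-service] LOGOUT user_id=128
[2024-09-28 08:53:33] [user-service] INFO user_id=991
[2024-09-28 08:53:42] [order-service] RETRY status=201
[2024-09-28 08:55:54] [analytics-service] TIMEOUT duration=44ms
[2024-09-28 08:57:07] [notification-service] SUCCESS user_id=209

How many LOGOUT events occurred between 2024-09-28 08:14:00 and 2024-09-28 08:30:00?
0

To count events in the time window:

1. Window boundaries: 2024-09-28 08:14:00 to 2024-09-28 08:30:00
2. Filter for LOGOUT events within this window
3. Count matching events: 0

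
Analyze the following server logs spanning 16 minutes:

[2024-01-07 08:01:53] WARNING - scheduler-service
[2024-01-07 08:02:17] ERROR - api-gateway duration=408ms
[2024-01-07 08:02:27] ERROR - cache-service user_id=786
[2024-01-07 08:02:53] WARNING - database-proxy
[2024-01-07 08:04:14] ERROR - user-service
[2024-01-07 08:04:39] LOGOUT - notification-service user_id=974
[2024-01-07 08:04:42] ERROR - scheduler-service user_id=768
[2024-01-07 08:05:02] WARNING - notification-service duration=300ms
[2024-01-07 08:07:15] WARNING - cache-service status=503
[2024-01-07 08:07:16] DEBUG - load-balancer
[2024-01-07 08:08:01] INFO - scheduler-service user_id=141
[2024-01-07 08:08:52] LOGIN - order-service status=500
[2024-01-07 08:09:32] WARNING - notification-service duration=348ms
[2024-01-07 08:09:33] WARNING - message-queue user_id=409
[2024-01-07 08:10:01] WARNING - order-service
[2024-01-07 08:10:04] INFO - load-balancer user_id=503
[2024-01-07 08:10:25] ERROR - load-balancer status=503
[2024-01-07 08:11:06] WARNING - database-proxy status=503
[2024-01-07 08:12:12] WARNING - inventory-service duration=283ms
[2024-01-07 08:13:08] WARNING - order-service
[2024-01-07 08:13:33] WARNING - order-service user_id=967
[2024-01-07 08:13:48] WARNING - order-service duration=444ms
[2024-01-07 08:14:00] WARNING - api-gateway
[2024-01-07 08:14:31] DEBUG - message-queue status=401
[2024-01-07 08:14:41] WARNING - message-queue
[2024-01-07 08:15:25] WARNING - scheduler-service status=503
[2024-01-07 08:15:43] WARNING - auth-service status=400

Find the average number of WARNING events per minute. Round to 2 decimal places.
1.0

To calculate the rate:

1. Count total WARNING events: 16
2. Total time period: 16 minutes
3. Rate = 16 / 16 = 1.0 events per minute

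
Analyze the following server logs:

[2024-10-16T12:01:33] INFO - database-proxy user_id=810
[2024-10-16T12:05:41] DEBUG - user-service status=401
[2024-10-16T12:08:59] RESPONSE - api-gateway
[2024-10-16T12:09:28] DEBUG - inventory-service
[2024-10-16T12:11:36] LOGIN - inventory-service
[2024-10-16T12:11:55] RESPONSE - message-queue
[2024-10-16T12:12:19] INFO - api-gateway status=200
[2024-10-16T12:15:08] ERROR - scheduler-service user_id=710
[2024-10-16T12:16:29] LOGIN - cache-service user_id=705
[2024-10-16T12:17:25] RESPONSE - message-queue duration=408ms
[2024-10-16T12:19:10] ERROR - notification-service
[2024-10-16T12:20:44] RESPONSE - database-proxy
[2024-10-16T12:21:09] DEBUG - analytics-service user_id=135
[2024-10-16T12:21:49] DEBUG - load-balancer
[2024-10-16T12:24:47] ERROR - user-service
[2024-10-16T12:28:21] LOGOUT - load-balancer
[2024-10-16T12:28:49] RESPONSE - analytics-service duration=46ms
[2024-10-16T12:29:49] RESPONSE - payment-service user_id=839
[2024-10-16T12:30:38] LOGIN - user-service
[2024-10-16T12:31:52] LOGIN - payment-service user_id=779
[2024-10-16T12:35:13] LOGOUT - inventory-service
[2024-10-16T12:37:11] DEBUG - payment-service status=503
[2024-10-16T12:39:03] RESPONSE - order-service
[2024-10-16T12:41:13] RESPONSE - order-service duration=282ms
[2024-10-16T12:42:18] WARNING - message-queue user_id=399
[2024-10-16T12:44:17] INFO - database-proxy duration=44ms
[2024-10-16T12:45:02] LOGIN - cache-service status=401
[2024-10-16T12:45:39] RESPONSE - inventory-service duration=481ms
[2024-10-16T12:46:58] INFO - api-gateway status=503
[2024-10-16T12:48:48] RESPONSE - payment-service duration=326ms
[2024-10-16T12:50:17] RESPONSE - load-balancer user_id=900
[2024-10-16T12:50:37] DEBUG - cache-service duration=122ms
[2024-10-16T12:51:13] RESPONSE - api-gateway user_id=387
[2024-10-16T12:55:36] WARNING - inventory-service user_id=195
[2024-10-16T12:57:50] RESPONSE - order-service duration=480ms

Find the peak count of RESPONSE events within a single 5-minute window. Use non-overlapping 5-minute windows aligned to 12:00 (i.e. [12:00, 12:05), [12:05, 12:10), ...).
2

To find the burst window:

1. Divide the log period into non-overlapping 5-minute windows starting at 12:00
2. Count RESPONSE events in each window
3. Find the window with maximum count
4. Maximum events in a window: 2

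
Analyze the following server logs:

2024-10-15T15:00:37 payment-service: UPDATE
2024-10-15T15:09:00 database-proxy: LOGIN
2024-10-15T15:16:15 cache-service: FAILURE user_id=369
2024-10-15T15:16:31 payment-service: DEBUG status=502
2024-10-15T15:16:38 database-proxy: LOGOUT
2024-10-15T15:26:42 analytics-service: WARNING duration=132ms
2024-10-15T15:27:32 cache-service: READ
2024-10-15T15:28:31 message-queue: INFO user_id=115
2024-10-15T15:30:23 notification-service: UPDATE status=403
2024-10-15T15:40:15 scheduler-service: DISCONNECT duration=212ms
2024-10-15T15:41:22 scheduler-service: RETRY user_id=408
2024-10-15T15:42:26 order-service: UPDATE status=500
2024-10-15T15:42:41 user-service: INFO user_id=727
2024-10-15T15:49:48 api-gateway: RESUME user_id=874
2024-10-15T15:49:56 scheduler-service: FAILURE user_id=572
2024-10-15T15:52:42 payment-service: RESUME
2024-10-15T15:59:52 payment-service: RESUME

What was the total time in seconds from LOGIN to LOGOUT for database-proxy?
458

To calculate state duration:

1. Find LOGIN event for database-proxy: 2024-10-15T15:09:00
2. Find LOGOUT event for database-proxy: 2024-10-15T15:16:38
3. Calculate duration: 2024-10-15T15:16:38 - 2024-10-15T15:09:00 = 458 seconds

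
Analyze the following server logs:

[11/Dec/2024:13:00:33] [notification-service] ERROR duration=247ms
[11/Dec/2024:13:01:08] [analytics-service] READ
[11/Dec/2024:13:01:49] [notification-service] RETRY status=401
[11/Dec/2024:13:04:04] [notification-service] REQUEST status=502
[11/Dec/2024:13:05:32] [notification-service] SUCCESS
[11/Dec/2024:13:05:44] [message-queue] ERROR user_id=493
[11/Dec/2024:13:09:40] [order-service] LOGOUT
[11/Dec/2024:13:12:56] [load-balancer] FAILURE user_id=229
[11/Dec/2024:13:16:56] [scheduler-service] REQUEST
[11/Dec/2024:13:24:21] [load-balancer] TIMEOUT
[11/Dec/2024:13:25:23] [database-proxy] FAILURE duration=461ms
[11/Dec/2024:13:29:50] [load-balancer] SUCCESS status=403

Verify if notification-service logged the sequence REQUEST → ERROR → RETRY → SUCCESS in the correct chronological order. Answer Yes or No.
No

To verify sequence order:

1. Find all events in sequence REQUEST → ERROR → RETRY → SUCCESS for notification-service
2. Extract their timestamps
3. Check if timestamps are in ascending order
4. Result: No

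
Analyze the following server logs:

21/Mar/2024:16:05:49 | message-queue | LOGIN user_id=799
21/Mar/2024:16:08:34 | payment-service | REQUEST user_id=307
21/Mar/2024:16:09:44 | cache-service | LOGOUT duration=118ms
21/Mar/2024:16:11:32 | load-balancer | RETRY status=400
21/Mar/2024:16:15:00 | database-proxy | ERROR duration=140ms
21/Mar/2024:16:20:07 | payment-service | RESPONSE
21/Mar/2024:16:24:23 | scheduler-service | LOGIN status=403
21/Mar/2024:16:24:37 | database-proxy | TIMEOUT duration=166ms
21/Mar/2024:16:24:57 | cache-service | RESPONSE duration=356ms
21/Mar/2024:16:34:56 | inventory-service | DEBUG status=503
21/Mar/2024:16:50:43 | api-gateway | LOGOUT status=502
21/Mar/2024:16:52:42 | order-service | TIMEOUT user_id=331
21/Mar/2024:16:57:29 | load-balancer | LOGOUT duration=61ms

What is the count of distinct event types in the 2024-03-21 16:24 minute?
3

To count unique event types:

1. Filter events in the minute starting at 2024-03-21 16:24
2. Extract event types from matching entries
3. Count unique types: 3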